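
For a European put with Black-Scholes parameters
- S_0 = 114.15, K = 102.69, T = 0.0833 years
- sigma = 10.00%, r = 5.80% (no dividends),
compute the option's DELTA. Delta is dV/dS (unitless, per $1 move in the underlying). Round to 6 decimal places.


d1 = 3.8475342843; d2 = 3.8186725449
phi(d1) = 0.0002434258; exp(-qT) = 1.0000000000; exp(-rT) = 0.9951802524
N(-d1) = 0.0000596563
Delta = -exp(-qT) * N(-d1) = -1.0000000000 * 0.0000596563 = -0.000060

Answer: Delta = -0.000060


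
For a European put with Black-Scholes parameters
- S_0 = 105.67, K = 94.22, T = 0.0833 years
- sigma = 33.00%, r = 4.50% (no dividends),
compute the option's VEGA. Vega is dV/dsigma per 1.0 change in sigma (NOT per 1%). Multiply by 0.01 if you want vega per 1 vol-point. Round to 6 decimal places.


d1 = 1.2911372678; d2 = 1.1958935279
phi(d1) = 0.1733476340; exp(-qT) = 1.0000000000; exp(-rT) = 0.9962585169
Vega = S * exp(-qT) * phi(d1) * sqrt(T) = 105.6700 * 1.0000000000 * 0.1733476340 * 0.2886173938 = 5.286791

Answer: Vega = 5.286791


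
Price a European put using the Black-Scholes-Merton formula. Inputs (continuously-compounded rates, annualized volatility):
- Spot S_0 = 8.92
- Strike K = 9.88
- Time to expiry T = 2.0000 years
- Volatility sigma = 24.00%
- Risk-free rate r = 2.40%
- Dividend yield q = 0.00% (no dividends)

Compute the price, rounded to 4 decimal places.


d1 = (ln(S/K) + (r - q + 0.5*sigma^2) * T) / (sigma * sqrt(T)) = 0.00996854
d2 = d1 - sigma * sqrt(T) = -0.32944271
exp(-rT) = 0.95313379; exp(-qT) = 1.00000000
P = K * exp(-rT) * N(-d2) - S_0 * exp(-qT) * N(-d1)
N(-d1) = 0.49602319; N(-d2) = 0.62908946
P = 9.8800 * 0.95313379 * 0.62908946 - 8.9200 * 1.00000000 * 0.49602319 = 1.4996

Answer: Price = 1.4996


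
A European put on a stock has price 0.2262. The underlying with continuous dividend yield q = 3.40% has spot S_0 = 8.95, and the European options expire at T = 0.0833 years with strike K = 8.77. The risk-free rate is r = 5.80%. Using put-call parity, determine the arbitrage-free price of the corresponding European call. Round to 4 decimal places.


Answer: Call price = 0.4232

Derivation:
Put-call parity: C - P = S_0 * exp(-qT) - K * exp(-rT).
S_0 * exp(-qT) = 8.9500 * 0.99717181 = 8.92468767
K * exp(-rT) = 8.7700 * 0.99518025 = 8.72773081
C = P + S*exp(-qT) - K*exp(-rT)
C = 0.2262 + 8.92468767 - 8.72773081 = 0.4232


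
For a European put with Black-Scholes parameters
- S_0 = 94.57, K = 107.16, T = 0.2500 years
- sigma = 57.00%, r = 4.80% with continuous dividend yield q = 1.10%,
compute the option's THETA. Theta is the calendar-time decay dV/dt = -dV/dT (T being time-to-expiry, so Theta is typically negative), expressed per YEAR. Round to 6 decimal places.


d1 = -0.2635798023; d2 = -0.5485798023
phi(d1) = 0.3853220930; exp(-qT) = 0.9972537778; exp(-rT) = 0.9880717129
Theta = -S*exp(-qT)*phi(d1)*sigma/(2*sqrt(T)) + r*K*exp(-rT)*N(-d2) - q*S*exp(-qT)*N(-d1)
N(-d1) = 0.6039481381; N(-d2) = 0.7083530750; sqrt(T) = 0.5000000000
Term 1 = -94.5700 * 0.9972537778 * 0.3853220930 * 0.5700 / (2 * 0.5000000000) = -20.7137077992
Term 2 = 0.0480 * 107.1600 * 0.9880717129 * 0.7083530750 = 3.6000803352
Term 3 = -0.0110 * 94.5700 * 0.9972537778 * 0.6039481381 = -0.6265437630
Theta = -20.7137077992 + (3.6000803352) + (-0.6265437630) = -17.740171

Answer: Theta = -17.740171


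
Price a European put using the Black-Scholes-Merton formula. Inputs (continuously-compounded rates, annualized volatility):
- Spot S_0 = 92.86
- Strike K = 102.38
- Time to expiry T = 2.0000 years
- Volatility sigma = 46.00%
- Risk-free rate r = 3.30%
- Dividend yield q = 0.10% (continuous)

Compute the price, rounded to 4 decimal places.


Answer: Price = 25.6521

Derivation:
d1 = (ln(S/K) + (r - q + 0.5*sigma^2) * T) / (sigma * sqrt(T)) = 0.27362204
d2 = d1 - sigma * sqrt(T) = -0.37691620
exp(-rT) = 0.93613086; exp(-qT) = 0.99800200
P = K * exp(-rT) * N(-d2) - S_0 * exp(-qT) * N(-d1)
N(-d1) = 0.39218755; N(-d2) = 0.64688206
P = 102.3800 * 0.93613086 * 0.64688206 - 92.8600 * 0.99800200 * 0.39218755 = 25.6521


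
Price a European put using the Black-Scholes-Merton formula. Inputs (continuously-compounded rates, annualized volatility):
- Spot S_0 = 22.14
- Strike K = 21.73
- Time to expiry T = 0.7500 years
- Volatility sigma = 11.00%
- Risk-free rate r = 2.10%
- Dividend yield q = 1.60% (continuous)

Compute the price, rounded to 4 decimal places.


d1 = (ln(S/K) + (r - q + 0.5*sigma^2) * T) / (sigma * sqrt(T)) = 0.28321270
d2 = d1 - sigma * sqrt(T) = 0.18794990
exp(-rT) = 0.98437338; exp(-qT) = 0.98807171
P = K * exp(-rT) * N(-d2) - S_0 * exp(-qT) * N(-d1)
N(-d1) = 0.38850690; N(-d2) = 0.42545796
P = 21.7300 * 0.98437338 * 0.42545796 - 22.1400 * 0.98807171 * 0.38850690 = 0.6018

Answer: Price = 0.6018


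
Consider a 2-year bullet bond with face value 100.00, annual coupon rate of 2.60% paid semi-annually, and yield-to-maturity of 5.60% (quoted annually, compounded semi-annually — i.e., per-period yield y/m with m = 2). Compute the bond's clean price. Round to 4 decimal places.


Answer: Price = 94.3976

Derivation:
Coupon per period c = face * coupon_rate / m = 1.300000
Periods per year m = 2; per-period yield y/m = 0.028000
Number of cashflows N = 4
Cashflows (t years, CF_t, discount factor 1/(1+y/m)^(m*t), PV):
  t = 0.5000: CF_t = 1.300000, DF = 0.972763, PV = 1.264591
  t = 1.0000: CF_t = 1.300000, DF = 0.946267, PV = 1.230147
  t = 1.5000: CF_t = 1.300000, DF = 0.920493, PV = 1.196641
  t = 2.0000: CF_t = 101.300000, DF = 0.895422, PV = 90.706203
Price P = sum_t PV_t = 94.397583


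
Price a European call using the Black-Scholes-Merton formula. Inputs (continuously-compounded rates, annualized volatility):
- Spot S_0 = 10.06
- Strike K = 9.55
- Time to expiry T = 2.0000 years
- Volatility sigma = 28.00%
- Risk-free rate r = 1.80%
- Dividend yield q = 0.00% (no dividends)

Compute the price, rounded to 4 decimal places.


d1 = (ln(S/K) + (r - q + 0.5*sigma^2) * T) / (sigma * sqrt(T)) = 0.42028914
d2 = d1 - sigma * sqrt(T) = 0.02430935
exp(-rT) = 0.96464029; exp(-qT) = 1.00000000
C = S_0 * exp(-qT) * N(d1) - K * exp(-rT) * N(d2)
N(d1) = 0.66286288; N(d2) = 0.50969707
C = 10.0600 * 1.00000000 * 0.66286288 - 9.5500 * 0.96464029 * 0.50969707 = 1.9729

Answer: Price = 1.9729


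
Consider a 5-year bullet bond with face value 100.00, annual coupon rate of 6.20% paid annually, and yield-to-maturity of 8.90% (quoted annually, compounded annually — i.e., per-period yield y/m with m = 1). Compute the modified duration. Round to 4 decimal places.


Answer: Modified duration = 4.0529

Derivation:
Coupon per period c = face * coupon_rate / m = 6.200000
Periods per year m = 1; per-period yield y/m = 0.089000
Number of cashflows N = 5
Cashflows (t years, CF_t, discount factor 1/(1+y/m)^(m*t), PV):
  t = 1.0000: CF_t = 6.200000, DF = 0.918274, PV = 5.693297
  t = 2.0000: CF_t = 6.200000, DF = 0.843226, PV = 5.228004
  t = 3.0000: CF_t = 6.200000, DF = 0.774313, PV = 4.800738
  t = 4.0000: CF_t = 6.200000, DF = 0.711031, PV = 4.408392
  t = 5.0000: CF_t = 106.200000, DF = 0.652921, PV = 69.340204
Price P = sum_t PV_t = 89.470635
First compute Macaulay numerator sum_t t * PV_t:
  t * PV_t at t = 1.0000: 5.693297
  t * PV_t at t = 2.0000: 10.456008
  t * PV_t at t = 3.0000: 14.402215
  t * PV_t at t = 4.0000: 17.633567
  t * PV_t at t = 5.0000: 346.701022
Macaulay duration D = 394.886109 / 89.470635 = 4.413583
Modified duration = D / (1 + y/m) = 4.413583 / (1 + 0.089000) = 4.052877


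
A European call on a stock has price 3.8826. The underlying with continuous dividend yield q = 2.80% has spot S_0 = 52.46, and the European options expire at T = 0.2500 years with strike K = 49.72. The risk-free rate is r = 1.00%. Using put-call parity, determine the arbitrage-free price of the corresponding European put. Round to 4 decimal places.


Answer: Put price = 1.3844

Derivation:
Put-call parity: C - P = S_0 * exp(-qT) - K * exp(-rT).
S_0 * exp(-qT) = 52.4600 * 0.99302444 = 52.09406228
K * exp(-rT) = 49.7200 * 0.99750312 = 49.59585525
P = C - S*exp(-qT) + K*exp(-rT)
P = 3.8826 - 52.09406228 + 49.59585525 = 1.3844


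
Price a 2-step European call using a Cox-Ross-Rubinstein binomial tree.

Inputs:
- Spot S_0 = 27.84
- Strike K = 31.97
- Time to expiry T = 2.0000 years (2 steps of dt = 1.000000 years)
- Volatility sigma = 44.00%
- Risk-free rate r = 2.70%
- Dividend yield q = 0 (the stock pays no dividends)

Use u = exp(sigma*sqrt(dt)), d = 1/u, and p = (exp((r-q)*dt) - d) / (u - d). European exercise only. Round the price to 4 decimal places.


dt = T/N = 1.000000
u = exp(sigma*sqrt(dt)) = 1.552707; d = 1/u = 0.644036
p = (exp((r-q)*dt) - d) / (u - d) = 0.421859
Discount per step: exp(-r*dt) = 0.973361
Stock lattice S(k, i) with i counting down-moves:
  k=0: S(0,0) = 27.8400
  k=1: S(1,0) = 43.2274; S(1,1) = 17.9300
  k=2: S(2,0) = 67.1194; S(2,1) = 27.8400; S(2,2) = 11.5476
Terminal payoffs V(N, i) = max(S_T - K, 0):
  V(2,0) = 35.149448; V(2,1) = 0.000000; V(2,2) = 0.000000
Backward induction: V(k, i) = exp(-r*dt) * [p * V(k+1, i) + (1-p) * V(k+1, i+1)].
  V(1,0) = exp(-r*dt) * [p*35.149448 + (1-p)*0.000000] = 14.433125
  V(1,1) = exp(-r*dt) * [p*0.000000 + (1-p)*0.000000] = 0.000000
  V(0,0) = exp(-r*dt) * [p*14.433125 + (1-p)*0.000000] = 5.926554

Answer: Price = V(0,0) = 5.9266


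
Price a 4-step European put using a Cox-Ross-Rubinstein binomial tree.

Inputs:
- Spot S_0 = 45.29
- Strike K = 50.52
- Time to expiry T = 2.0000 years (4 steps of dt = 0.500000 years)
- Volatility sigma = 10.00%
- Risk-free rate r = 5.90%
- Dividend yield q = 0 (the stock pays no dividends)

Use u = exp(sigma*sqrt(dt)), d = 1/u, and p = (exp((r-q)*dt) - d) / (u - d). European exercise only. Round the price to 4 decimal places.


Answer: Price = V(0,0) = 2.1791

Derivation:
dt = T/N = 0.500000
u = exp(sigma*sqrt(dt)) = 1.073271; d = 1/u = 0.931731
p = (exp((r-q)*dt) - d) / (u - d) = 0.693857
Discount per step: exp(-r*dt) = 0.970931
Stock lattice S(k, i) with i counting down-moves:
  k=0: S(0,0) = 45.2900
  k=1: S(1,0) = 48.6084; S(1,1) = 42.1981
  k=2: S(2,0) = 52.1700; S(2,1) = 45.2900; S(2,2) = 39.3173
  k=3: S(3,0) = 55.9925; S(3,1) = 48.6084; S(3,2) = 42.1981; S(3,3) = 36.6332
  k=4: S(4,0) = 60.0951; S(4,1) = 52.1700; S(4,2) = 45.2900; S(4,3) = 39.3173; S(4,4) = 34.1323
Terminal payoffs V(N, i) = max(K - S_T, 0):
  V(4,0) = 0.000000; V(4,1) = 0.000000; V(4,2) = 5.230000; V(4,3) = 11.202689; V(4,4) = 16.387721
Backward induction: V(k, i) = exp(-r*dt) * [p * V(k+1, i) + (1-p) * V(k+1, i+1)].
  V(3,0) = exp(-r*dt) * [p*0.000000 + (1-p)*0.000000] = 0.000000
  V(3,1) = exp(-r*dt) * [p*0.000000 + (1-p)*5.230000] = 1.554584
  V(3,2) = exp(-r*dt) * [p*5.230000 + (1-p)*11.202689] = 6.853312
  V(3,3) = exp(-r*dt) * [p*11.202689 + (1-p)*16.387721] = 12.418254
  V(2,0) = exp(-r*dt) * [p*0.000000 + (1-p)*1.554584] = 0.462090
  V(2,1) = exp(-r*dt) * [p*1.554584 + (1-p)*6.853312] = 3.084406
  V(2,2) = exp(-r*dt) * [p*6.853312 + (1-p)*12.418254] = 8.308235
  V(1,0) = exp(-r*dt) * [p*0.462090 + (1-p)*3.084406] = 1.228124
  V(1,1) = exp(-r*dt) * [p*3.084406 + (1-p)*8.308235] = 4.547495
  V(0,0) = exp(-r*dt) * [p*1.228124 + (1-p)*4.547495] = 2.179085


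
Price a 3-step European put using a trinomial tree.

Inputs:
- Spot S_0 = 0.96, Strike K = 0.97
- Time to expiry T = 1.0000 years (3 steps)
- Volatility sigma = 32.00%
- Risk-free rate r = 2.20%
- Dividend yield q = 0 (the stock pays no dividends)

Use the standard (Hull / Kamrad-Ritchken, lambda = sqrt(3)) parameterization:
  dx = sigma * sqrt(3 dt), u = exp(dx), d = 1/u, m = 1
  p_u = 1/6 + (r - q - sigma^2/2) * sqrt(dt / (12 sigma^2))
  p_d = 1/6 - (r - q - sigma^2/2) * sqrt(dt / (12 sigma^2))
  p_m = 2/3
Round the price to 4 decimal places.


Answer: Price = V(0,0) = 0.1063

Derivation:
dt = T/N = 0.333333; dx = sigma*sqrt(3*dt) = 0.320000
u = exp(dx) = 1.377128; d = 1/u = 0.726149
p_u = 0.151458, p_m = 0.666667, p_d = 0.181875
Discount per step: exp(-r*dt) = 0.992693
Stock lattice S(k, j) with j the centered position index:
  k=0: S(0,+0) = 0.9600
  k=1: S(1,-1) = 0.6971; S(1,+0) = 0.9600; S(1,+1) = 1.3220
  k=2: S(2,-2) = 0.5062; S(2,-1) = 0.6971; S(2,+0) = 0.9600; S(2,+1) = 1.3220; S(2,+2) = 1.8206
  k=3: S(3,-3) = 0.3676; S(3,-2) = 0.5062; S(3,-1) = 0.6971; S(3,+0) = 0.9600; S(3,+1) = 1.3220; S(3,+2) = 1.8206; S(3,+3) = 2.5072
Terminal payoffs V(N, j) = max(K - S_T, 0):
  V(3,-3) = 0.602423; V(3,-2) = 0.463799; V(3,-1) = 0.272897; V(3,+0) = 0.010000; V(3,+1) = 0.000000; V(3,+2) = 0.000000; V(3,+3) = 0.000000
Backward induction: V(k, j) = exp(-r*dt) * [p_u * V(k+1, j+1) + p_m * V(k+1, j) + p_d * V(k+1, j-1)]
  V(2,-2) = exp(-r*dt) * [p_u*0.272897 + p_m*0.463799 + p_d*0.602423] = 0.456736
  V(2,-1) = exp(-r*dt) * [p_u*0.010000 + p_m*0.272897 + p_d*0.463799] = 0.265843
  V(2,+0) = exp(-r*dt) * [p_u*0.000000 + p_m*0.010000 + p_d*0.272897] = 0.055888
  V(2,+1) = exp(-r*dt) * [p_u*0.000000 + p_m*0.000000 + p_d*0.010000] = 0.001805
  V(2,+2) = exp(-r*dt) * [p_u*0.000000 + p_m*0.000000 + p_d*0.000000] = 0.000000
  V(1,-1) = exp(-r*dt) * [p_u*0.055888 + p_m*0.265843 + p_d*0.456736] = 0.266798
  V(1,+0) = exp(-r*dt) * [p_u*0.001805 + p_m*0.055888 + p_d*0.265843] = 0.085255
  V(1,+1) = exp(-r*dt) * [p_u*0.000000 + p_m*0.001805 + p_d*0.055888] = 0.011285
  V(0,+0) = exp(-r*dt) * [p_u*0.011285 + p_m*0.085255 + p_d*0.266798] = 0.106288


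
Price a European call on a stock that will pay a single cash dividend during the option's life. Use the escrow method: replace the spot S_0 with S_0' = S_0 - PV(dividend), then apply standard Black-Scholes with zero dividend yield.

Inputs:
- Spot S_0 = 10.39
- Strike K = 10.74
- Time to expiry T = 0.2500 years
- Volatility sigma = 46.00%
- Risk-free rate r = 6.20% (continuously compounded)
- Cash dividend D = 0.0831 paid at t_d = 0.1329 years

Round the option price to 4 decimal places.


PV(D) = D * exp(-r * t_d) = 0.0831 * 0.99179405 = 0.08241809
S_0' = S_0 - PV(D) = 10.3900 - 0.08241809 = 10.30758191
d1 = (ln(S_0'/K) + (r + sigma^2/2)*T) / (sigma*sqrt(T)) = 0.00371584
d2 = d1 - sigma*sqrt(T) = -0.22628416
exp(-rT) = 0.98461951
N(d1) = 0.50148240; N(d2) = 0.41049021
C = S_0' * N(d1) - K * exp(-rT) * N(d2) = 10.30758191 * 0.50148240 - 10.7400 * 0.98461951 * 0.41049021 = 0.8282

Answer: Price = 0.8282


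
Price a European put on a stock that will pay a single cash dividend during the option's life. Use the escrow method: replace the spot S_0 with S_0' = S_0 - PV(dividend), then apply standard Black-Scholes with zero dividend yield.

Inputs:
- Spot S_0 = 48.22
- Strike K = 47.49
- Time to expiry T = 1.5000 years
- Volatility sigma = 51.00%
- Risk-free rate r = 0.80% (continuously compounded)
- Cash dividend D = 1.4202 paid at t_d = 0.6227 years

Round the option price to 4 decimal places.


Answer: Price = 11.5495

Derivation:
PV(D) = D * exp(-r * t_d) = 1.4202 * 0.99503079 = 1.41314272
S_0' = S_0 - PV(D) = 48.2200 - 1.41314272 = 46.80685728
d1 = (ln(S_0'/K) + (r + sigma^2/2)*T) / (sigma*sqrt(T)) = 0.30832440
d2 = d1 - sigma*sqrt(T) = -0.31629548
exp(-rT) = 0.98807171
N(-d1) = 0.37891775; N(-d2) = 0.62411088
P = K * exp(-rT) * N(-d2) - S_0' * N(-d1) = 47.4900 * 0.98807171 * 0.62411088 - 46.80685728 * 0.37891775 = 11.5495


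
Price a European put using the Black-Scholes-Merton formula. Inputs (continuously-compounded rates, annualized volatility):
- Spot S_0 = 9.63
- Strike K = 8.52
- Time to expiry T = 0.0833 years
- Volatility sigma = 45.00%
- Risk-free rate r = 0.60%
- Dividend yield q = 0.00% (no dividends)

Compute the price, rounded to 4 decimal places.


d1 = (ln(S/K) + (r - q + 0.5*sigma^2) * T) / (sigma * sqrt(T)) = 1.01172627
d2 = d1 - sigma * sqrt(T) = 0.88184845
exp(-rT) = 0.99950032; exp(-qT) = 1.00000000
P = K * exp(-rT) * N(-d2) - S_0 * exp(-qT) * N(-d1)
N(-d1) = 0.15583448; N(-d2) = 0.18892938
P = 8.5200 * 0.99950032 * 0.18892938 - 9.6300 * 1.00000000 * 0.15583448 = 0.1082

Answer: Price = 0.1082


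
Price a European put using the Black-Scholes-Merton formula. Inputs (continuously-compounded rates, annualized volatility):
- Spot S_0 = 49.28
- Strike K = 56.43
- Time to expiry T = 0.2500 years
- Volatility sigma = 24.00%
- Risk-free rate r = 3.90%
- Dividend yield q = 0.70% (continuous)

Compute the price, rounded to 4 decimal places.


d1 = (ln(S/K) + (r - q + 0.5*sigma^2) * T) / (sigma * sqrt(T)) = -1.00235511
d2 = d1 - sigma * sqrt(T) = -1.12235511
exp(-rT) = 0.99029738; exp(-qT) = 0.99825153
P = K * exp(-rT) * N(-d2) - S_0 * exp(-qT) * N(-d1)
N(-d1) = 0.84191394; N(-d2) = 0.86914426
P = 56.4300 * 0.99029738 * 0.86914426 - 49.2800 * 0.99825153 * 0.84191394 = 7.1530

Answer: Price = 7.1530


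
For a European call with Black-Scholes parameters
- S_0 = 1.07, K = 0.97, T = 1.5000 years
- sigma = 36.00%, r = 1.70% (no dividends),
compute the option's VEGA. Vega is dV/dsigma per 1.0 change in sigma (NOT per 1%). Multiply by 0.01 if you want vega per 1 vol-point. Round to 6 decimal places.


Answer: Vega = 0.461183

Derivation:
d1 = 0.5008250678; d2 = 0.0599169141
phi(d1) = 0.3519199981; exp(-qT) = 1.0000000000; exp(-rT) = 0.9748223790
Vega = S * exp(-qT) * phi(d1) * sqrt(T) = 1.0700 * 1.0000000000 * 0.3519199981 * 1.2247448714 = 0.461183


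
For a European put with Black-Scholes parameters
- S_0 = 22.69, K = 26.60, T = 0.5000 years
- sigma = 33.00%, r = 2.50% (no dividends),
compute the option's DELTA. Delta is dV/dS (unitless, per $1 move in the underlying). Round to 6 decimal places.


Answer: Delta = -0.695358

Derivation:
d1 = -0.5110964257; d2 = -0.7444416635
phi(d1) = 0.3500958477; exp(-qT) = 1.0000000000; exp(-rT) = 0.9875778005
N(-d1) = 0.6953582307
Delta = -exp(-qT) * N(-d1) = -1.0000000000 * 0.6953582307 = -0.695358


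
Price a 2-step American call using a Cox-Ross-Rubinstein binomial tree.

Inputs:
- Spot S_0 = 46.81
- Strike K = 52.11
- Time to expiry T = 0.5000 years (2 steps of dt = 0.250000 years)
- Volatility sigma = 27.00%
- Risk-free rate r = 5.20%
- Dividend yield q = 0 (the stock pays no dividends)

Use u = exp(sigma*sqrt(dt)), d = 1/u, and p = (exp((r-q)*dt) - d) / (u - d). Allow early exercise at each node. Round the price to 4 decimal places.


dt = T/N = 0.250000
u = exp(sigma*sqrt(dt)) = 1.144537; d = 1/u = 0.873716
p = (exp((r-q)*dt) - d) / (u - d) = 0.514617
Discount per step: exp(-r*dt) = 0.987084
Stock lattice S(k, i) with i counting down-moves:
  k=0: S(0,0) = 46.8100
  k=1: S(1,0) = 53.5758; S(1,1) = 40.8986
  k=2: S(2,0) = 61.3194; S(2,1) = 46.8100; S(2,2) = 35.7338
Terminal payoffs V(N, i) = max(S_T - K, 0):
  V(2,0) = 9.209436; V(2,1) = 0.000000; V(2,2) = 0.000000
Backward induction: V(k, i) = exp(-r*dt) * [p * V(k+1, i) + (1-p) * V(k+1, i+1)]; then take max(V_cont, immediate exercise) for American.
  V(1,0) = exp(-r*dt) * [p*9.209436 + (1-p)*0.000000] = 4.678117; exercise = 1.465767; V(1,0) = max -> 4.678117
  V(1,1) = exp(-r*dt) * [p*0.000000 + (1-p)*0.000000] = 0.000000; exercise = 0.000000; V(1,1) = max -> 0.000000
  V(0,0) = exp(-r*dt) * [p*4.678117 + (1-p)*0.000000] = 2.376343; exercise = 0.000000; V(0,0) = max -> 2.376343

Answer: Price = V(0,0) = 2.3763


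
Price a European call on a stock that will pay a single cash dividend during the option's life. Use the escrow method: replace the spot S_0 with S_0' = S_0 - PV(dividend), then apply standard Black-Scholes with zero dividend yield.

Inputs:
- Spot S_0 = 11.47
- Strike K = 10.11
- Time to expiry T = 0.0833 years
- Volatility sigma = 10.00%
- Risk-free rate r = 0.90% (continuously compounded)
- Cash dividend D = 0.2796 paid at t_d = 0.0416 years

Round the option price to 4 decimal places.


PV(D) = D * exp(-r * t_d) = 0.2796 * 0.99962567 = 0.27949534
S_0' = S_0 - PV(D) = 11.4700 - 0.27949534 = 11.19050466
d1 = (ln(S_0'/K) + (r + sigma^2/2)*T) / (sigma*sqrt(T)) = 3.55857928
d2 = d1 - sigma*sqrt(T) = 3.52971754
exp(-rT) = 0.99925058
N(d1) = 0.99981357; N(d2) = 0.99979200
C = S_0' * N(d1) - K * exp(-rT) * N(d2) = 11.19050466 * 0.99981357 - 10.1100 * 0.99925058 * 0.99979200 = 1.0881

Answer: Price = 1.0881


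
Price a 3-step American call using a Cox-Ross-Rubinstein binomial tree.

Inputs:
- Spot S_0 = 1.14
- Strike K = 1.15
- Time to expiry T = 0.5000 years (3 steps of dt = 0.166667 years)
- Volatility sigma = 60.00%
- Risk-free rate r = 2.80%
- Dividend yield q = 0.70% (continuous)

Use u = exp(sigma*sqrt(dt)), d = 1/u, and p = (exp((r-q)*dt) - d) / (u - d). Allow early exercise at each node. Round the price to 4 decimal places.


dt = T/N = 0.166667
u = exp(sigma*sqrt(dt)) = 1.277556; d = 1/u = 0.782744
p = (exp((r-q)*dt) - d) / (u - d) = 0.446153
Discount per step: exp(-r*dt) = 0.995344
Stock lattice S(k, i) with i counting down-moves:
  k=0: S(0,0) = 1.1400
  k=1: S(1,0) = 1.4564; S(1,1) = 0.8923
  k=2: S(2,0) = 1.8607; S(2,1) = 1.1400; S(2,2) = 0.6985
  k=3: S(3,0) = 2.3771; S(3,1) = 1.4564; S(3,2) = 0.8923; S(3,3) = 0.5467
Terminal payoffs V(N, i) = max(S_T - K, 0):
  V(3,0) = 1.227086; V(3,1) = 0.306414; V(3,2) = 0.000000; V(3,3) = 0.000000
Backward induction: V(k, i) = exp(-r*dt) * [p * V(k+1, i) + (1-p) * V(k+1, i+1)]; then take max(V_cont, immediate exercise) for American.
  V(2,0) = exp(-r*dt) * [p*1.227086 + (1-p)*0.306414] = 0.713835; exercise = 0.710651; V(2,0) = max -> 0.713835
  V(2,1) = exp(-r*dt) * [p*0.306414 + (1-p)*0.000000] = 0.136071; exercise = 0.000000; V(2,1) = max -> 0.136071
  V(2,2) = exp(-r*dt) * [p*0.000000 + (1-p)*0.000000] = 0.000000; exercise = 0.000000; V(2,2) = max -> 0.000000
  V(1,0) = exp(-r*dt) * [p*0.713835 + (1-p)*0.136071] = 0.392009; exercise = 0.306414; V(1,0) = max -> 0.392009
  V(1,1) = exp(-r*dt) * [p*0.136071 + (1-p)*0.000000] = 0.060426; exercise = 0.000000; V(1,1) = max -> 0.060426
  V(0,0) = exp(-r*dt) * [p*0.392009 + (1-p)*0.060426] = 0.207392; exercise = 0.000000; V(0,0) = max -> 0.207392

Answer: Price = V(0,0) = 0.2074


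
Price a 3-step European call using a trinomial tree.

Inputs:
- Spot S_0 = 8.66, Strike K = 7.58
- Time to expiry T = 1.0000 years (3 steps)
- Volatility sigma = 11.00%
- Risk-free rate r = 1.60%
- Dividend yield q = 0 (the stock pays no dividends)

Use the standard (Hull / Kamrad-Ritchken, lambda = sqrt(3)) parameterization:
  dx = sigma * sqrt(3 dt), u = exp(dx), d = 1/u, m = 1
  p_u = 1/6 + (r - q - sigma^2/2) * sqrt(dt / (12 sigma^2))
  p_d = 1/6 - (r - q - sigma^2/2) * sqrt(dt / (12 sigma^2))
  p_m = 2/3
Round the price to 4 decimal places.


dt = T/N = 0.333333; dx = sigma*sqrt(3*dt) = 0.110000
u = exp(dx) = 1.116278; d = 1/u = 0.895834
p_u = 0.181742, p_m = 0.666667, p_d = 0.151591
Discount per step: exp(-r*dt) = 0.994681
Stock lattice S(k, j) with j the centered position index:
  k=0: S(0,+0) = 8.6600
  k=1: S(1,-1) = 7.7579; S(1,+0) = 8.6600; S(1,+1) = 9.6670
  k=2: S(2,-2) = 6.9498; S(2,-1) = 7.7579; S(2,+0) = 8.6600; S(2,+1) = 9.6670; S(2,+2) = 10.7910
  k=3: S(3,-3) = 6.2259; S(3,-2) = 6.9498; S(3,-1) = 7.7579; S(3,+0) = 8.6600; S(3,+1) = 9.6670; S(3,+2) = 10.7910; S(3,+3) = 12.0458
Terminal payoffs V(N, j) = max(S_T - K, 0):
  V(3,-3) = 0.000000; V(3,-2) = 0.000000; V(3,-1) = 0.177924; V(3,+0) = 1.080000; V(3,+1) = 2.086968; V(3,+2) = 3.211024; V(3,+3) = 4.465784
Backward induction: V(k, j) = exp(-r*dt) * [p_u * V(k+1, j+1) + p_m * V(k+1, j) + p_d * V(k+1, j-1)]
  V(2,-2) = exp(-r*dt) * [p_u*0.177924 + p_m*0.000000 + p_d*0.000000] = 0.032164
  V(2,-1) = exp(-r*dt) * [p_u*1.080000 + p_m*0.177924 + p_d*0.000000] = 0.313223
  V(2,+0) = exp(-r*dt) * [p_u*2.086968 + p_m*1.080000 + p_d*0.177924] = 1.120271
  V(2,+1) = exp(-r*dt) * [p_u*3.211024 + p_m*2.086968 + p_d*1.080000] = 2.127234
  V(2,+2) = exp(-r*dt) * [p_u*4.465784 + p_m*3.211024 + p_d*2.086968] = 3.251284
  V(1,-1) = exp(-r*dt) * [p_u*1.120271 + p_m*0.313223 + p_d*0.032164] = 0.415072
  V(1,+0) = exp(-r*dt) * [p_u*2.127234 + p_m*1.120271 + p_d*0.313223] = 1.174656
  V(1,+1) = exp(-r*dt) * [p_u*3.251284 + p_m*2.127234 + p_d*1.120271] = 2.167286
  V(0,+0) = exp(-r*dt) * [p_u*2.167286 + p_m*1.174656 + p_d*0.415072] = 1.233318

Answer: Price = V(0,0) = 1.2333


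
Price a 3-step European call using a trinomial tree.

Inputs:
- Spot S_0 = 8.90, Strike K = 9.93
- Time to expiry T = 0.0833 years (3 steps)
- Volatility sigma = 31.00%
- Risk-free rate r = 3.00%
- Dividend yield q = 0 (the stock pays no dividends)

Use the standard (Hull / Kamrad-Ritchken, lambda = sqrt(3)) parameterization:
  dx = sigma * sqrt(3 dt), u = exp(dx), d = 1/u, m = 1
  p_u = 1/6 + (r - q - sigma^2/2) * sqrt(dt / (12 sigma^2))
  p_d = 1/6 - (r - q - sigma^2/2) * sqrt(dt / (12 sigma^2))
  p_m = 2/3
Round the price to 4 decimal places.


dt = T/N = 0.027767; dx = sigma*sqrt(3*dt) = 0.089471
u = exp(dx) = 1.093596; d = 1/u = 0.914414
p_u = 0.163866, p_m = 0.666667, p_d = 0.169467
Discount per step: exp(-r*dt) = 0.999167
Stock lattice S(k, j) with j the centered position index:
  k=0: S(0,+0) = 8.9000
  k=1: S(1,-1) = 8.1383; S(1,+0) = 8.9000; S(1,+1) = 9.7330
  k=2: S(2,-2) = 7.4418; S(2,-1) = 8.1383; S(2,+0) = 8.9000; S(2,+1) = 9.7330; S(2,+2) = 10.6440
  k=3: S(3,-3) = 6.8049; S(3,-2) = 7.4418; S(3,-1) = 8.1383; S(3,+0) = 8.9000; S(3,+1) = 9.7330; S(3,+2) = 10.6440; S(3,+3) = 11.6402
Terminal payoffs V(N, j) = max(S_T - K, 0):
  V(3,-3) = 0.000000; V(3,-2) = 0.000000; V(3,-1) = 0.000000; V(3,+0) = 0.000000; V(3,+1) = 0.000000; V(3,+2) = 0.713976; V(3,+3) = 1.710210
Backward induction: V(k, j) = exp(-r*dt) * [p_u * V(k+1, j+1) + p_m * V(k+1, j) + p_d * V(k+1, j-1)]
  V(2,-2) = exp(-r*dt) * [p_u*0.000000 + p_m*0.000000 + p_d*0.000000] = 0.000000
  V(2,-1) = exp(-r*dt) * [p_u*0.000000 + p_m*0.000000 + p_d*0.000000] = 0.000000
  V(2,+0) = exp(-r*dt) * [p_u*0.000000 + p_m*0.000000 + p_d*0.000000] = 0.000000
  V(2,+1) = exp(-r*dt) * [p_u*0.713976 + p_m*0.000000 + p_d*0.000000] = 0.116899
  V(2,+2) = exp(-r*dt) * [p_u*1.710210 + p_m*0.713976 + p_d*0.000000] = 0.755599
  V(1,-1) = exp(-r*dt) * [p_u*0.000000 + p_m*0.000000 + p_d*0.000000] = 0.000000
  V(1,+0) = exp(-r*dt) * [p_u*0.116899 + p_m*0.000000 + p_d*0.000000] = 0.019140
  V(1,+1) = exp(-r*dt) * [p_u*0.755599 + p_m*0.116899 + p_d*0.000000] = 0.201581
  V(0,+0) = exp(-r*dt) * [p_u*0.201581 + p_m*0.019140 + p_d*0.000000] = 0.045754

Answer: Price = V(0,0) = 0.0458


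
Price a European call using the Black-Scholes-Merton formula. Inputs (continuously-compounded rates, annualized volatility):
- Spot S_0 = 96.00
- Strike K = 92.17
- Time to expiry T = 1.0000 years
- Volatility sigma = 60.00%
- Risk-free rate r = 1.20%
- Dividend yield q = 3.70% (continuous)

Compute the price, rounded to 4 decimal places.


Answer: Price = 22.3750

Derivation:
d1 = (ln(S/K) + (r - q + 0.5*sigma^2) * T) / (sigma * sqrt(T)) = 0.32618916
d2 = d1 - sigma * sqrt(T) = -0.27381084
exp(-rT) = 0.98807171; exp(-qT) = 0.96367614
C = S_0 * exp(-qT) * N(d1) - K * exp(-rT) * N(d2)
N(d1) = 0.62785938; N(d2) = 0.39211499
C = 96.0000 * 0.96367614 * 0.62785938 - 92.1700 * 0.98807171 * 0.39211499 = 22.3750


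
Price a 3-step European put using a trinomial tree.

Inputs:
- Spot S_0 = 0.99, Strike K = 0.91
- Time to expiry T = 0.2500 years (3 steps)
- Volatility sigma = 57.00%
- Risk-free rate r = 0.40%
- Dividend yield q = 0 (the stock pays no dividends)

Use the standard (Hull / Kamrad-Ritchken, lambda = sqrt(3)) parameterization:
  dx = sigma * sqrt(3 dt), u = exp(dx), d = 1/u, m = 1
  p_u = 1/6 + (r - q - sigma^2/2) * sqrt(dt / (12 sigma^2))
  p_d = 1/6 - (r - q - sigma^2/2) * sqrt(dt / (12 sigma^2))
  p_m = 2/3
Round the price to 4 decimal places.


Answer: Price = V(0,0) = 0.0730

Derivation:
dt = T/N = 0.083333; dx = sigma*sqrt(3*dt) = 0.285000
u = exp(dx) = 1.329762; d = 1/u = 0.752014
p_u = 0.143501, p_m = 0.666667, p_d = 0.189832
Discount per step: exp(-r*dt) = 0.999667
Stock lattice S(k, j) with j the centered position index:
  k=0: S(0,+0) = 0.9900
  k=1: S(1,-1) = 0.7445; S(1,+0) = 0.9900; S(1,+1) = 1.3165
  k=2: S(2,-2) = 0.5599; S(2,-1) = 0.7445; S(2,+0) = 0.9900; S(2,+1) = 1.3165; S(2,+2) = 1.7506
  k=3: S(3,-3) = 0.4210; S(3,-2) = 0.5599; S(3,-1) = 0.7445; S(3,+0) = 0.9900; S(3,+1) = 1.3165; S(3,+2) = 1.7506; S(3,+3) = 2.3279
Terminal payoffs V(N, j) = max(K - S_T, 0):
  V(3,-3) = 0.488970; V(3,-2) = 0.350130; V(3,-1) = 0.165506; V(3,+0) = 0.000000; V(3,+1) = 0.000000; V(3,+2) = 0.000000; V(3,+3) = 0.000000
Backward induction: V(k, j) = exp(-r*dt) * [p_u * V(k+1, j+1) + p_m * V(k+1, j) + p_d * V(k+1, j-1)]
  V(2,-2) = exp(-r*dt) * [p_u*0.165506 + p_m*0.350130 + p_d*0.488970] = 0.349876
  V(2,-1) = exp(-r*dt) * [p_u*0.000000 + p_m*0.165506 + p_d*0.350130] = 0.176744
  V(2,+0) = exp(-r*dt) * [p_u*0.000000 + p_m*0.000000 + p_d*0.165506] = 0.031408
  V(2,+1) = exp(-r*dt) * [p_u*0.000000 + p_m*0.000000 + p_d*0.000000] = 0.000000
  V(2,+2) = exp(-r*dt) * [p_u*0.000000 + p_m*0.000000 + p_d*0.000000] = 0.000000
  V(1,-1) = exp(-r*dt) * [p_u*0.031408 + p_m*0.176744 + p_d*0.349876] = 0.188691
  V(1,+0) = exp(-r*dt) * [p_u*0.000000 + p_m*0.031408 + p_d*0.176744] = 0.054472
  V(1,+1) = exp(-r*dt) * [p_u*0.000000 + p_m*0.000000 + p_d*0.031408] = 0.005960
  V(0,+0) = exp(-r*dt) * [p_u*0.005960 + p_m*0.054472 + p_d*0.188691] = 0.072965


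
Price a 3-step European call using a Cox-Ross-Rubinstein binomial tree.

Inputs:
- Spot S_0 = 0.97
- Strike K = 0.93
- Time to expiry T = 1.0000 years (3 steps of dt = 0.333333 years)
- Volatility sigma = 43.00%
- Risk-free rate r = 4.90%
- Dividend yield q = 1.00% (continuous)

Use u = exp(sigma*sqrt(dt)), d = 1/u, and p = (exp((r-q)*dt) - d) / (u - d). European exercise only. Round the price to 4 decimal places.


Answer: Price = V(0,0) = 0.2095

Derivation:
dt = T/N = 0.333333
u = exp(sigma*sqrt(dt)) = 1.281794; d = 1/u = 0.780157
p = (exp((r-q)*dt) - d) / (u - d) = 0.464336
Discount per step: exp(-r*dt) = 0.983799
Stock lattice S(k, i) with i counting down-moves:
  k=0: S(0,0) = 0.9700
  k=1: S(1,0) = 1.2433; S(1,1) = 0.7568
  k=2: S(2,0) = 1.5937; S(2,1) = 0.9700; S(2,2) = 0.5904
  k=3: S(3,0) = 2.0428; S(3,1) = 1.2433; S(3,2) = 0.7568; S(3,3) = 0.4606
Terminal payoffs V(N, i) = max(S_T - K, 0):
  V(3,0) = 1.112803; V(3,1) = 0.313340; V(3,2) = 0.000000; V(3,3) = 0.000000
Backward induction: V(k, i) = exp(-r*dt) * [p * V(k+1, i) + (1-p) * V(k+1, i+1)].
  V(2,0) = exp(-r*dt) * [p*1.112803 + (1-p)*0.313340] = 0.673469
  V(2,1) = exp(-r*dt) * [p*0.313340 + (1-p)*0.000000] = 0.143138
  V(2,2) = exp(-r*dt) * [p*0.000000 + (1-p)*0.000000] = 0.000000
  V(1,0) = exp(-r*dt) * [p*0.673469 + (1-p)*0.143138] = 0.383081
  V(1,1) = exp(-r*dt) * [p*0.143138 + (1-p)*0.000000] = 0.065387
  V(0,0) = exp(-r*dt) * [p*0.383081 + (1-p)*0.065387] = 0.209455


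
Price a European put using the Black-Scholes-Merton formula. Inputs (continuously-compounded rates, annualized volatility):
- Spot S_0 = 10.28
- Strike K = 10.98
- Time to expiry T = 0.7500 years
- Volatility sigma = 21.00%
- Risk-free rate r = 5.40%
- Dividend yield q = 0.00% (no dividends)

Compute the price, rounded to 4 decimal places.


d1 = (ln(S/K) + (r - q + 0.5*sigma^2) * T) / (sigma * sqrt(T)) = -0.04859462
d2 = d1 - sigma * sqrt(T) = -0.23045995
exp(-rT) = 0.96030916; exp(-qT) = 1.00000000
P = K * exp(-rT) * N(-d2) - S_0 * exp(-qT) * N(-d1)
N(-d1) = 0.51937882; N(-d2) = 0.59113281
P = 10.9800 * 0.96030916 * 0.59113281 - 10.2800 * 1.00000000 * 0.51937882 = 0.8938

Answer: Price = 0.8938


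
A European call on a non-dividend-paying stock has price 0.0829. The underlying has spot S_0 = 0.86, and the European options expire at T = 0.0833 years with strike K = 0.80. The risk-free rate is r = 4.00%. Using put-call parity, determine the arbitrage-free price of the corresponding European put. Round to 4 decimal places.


Answer: Put price = 0.0202

Derivation:
Put-call parity: C - P = S_0 * exp(-qT) - K * exp(-rT).
S_0 * exp(-qT) = 0.8600 * 1.00000000 = 0.86000000
K * exp(-rT) = 0.8000 * 0.99667354 = 0.79733884
P = C - S*exp(-qT) + K*exp(-rT)
P = 0.0829 - 0.86000000 + 0.79733884 = 0.0202


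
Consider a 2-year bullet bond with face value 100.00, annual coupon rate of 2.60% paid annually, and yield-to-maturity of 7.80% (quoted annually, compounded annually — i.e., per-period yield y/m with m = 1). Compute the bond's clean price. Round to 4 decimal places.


Coupon per period c = face * coupon_rate / m = 2.600000
Periods per year m = 1; per-period yield y/m = 0.078000
Number of cashflows N = 2
Cashflows (t years, CF_t, discount factor 1/(1+y/m)^(m*t), PV):
  t = 1.0000: CF_t = 2.600000, DF = 0.927644, PV = 2.411874
  t = 2.0000: CF_t = 102.600000, DF = 0.860523, PV = 88.289659
Price P = sum_t PV_t = 90.701533

Answer: Price = 90.7015


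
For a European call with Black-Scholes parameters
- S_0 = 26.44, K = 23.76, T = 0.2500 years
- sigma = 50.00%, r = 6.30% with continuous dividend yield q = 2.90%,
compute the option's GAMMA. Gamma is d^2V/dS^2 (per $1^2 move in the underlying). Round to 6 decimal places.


Answer: Gamma = 0.050451

Derivation:
d1 = 0.5864980820; d2 = 0.3364980820
phi(d1) = 0.3359044504; exp(-qT) = 0.9927762179; exp(-rT) = 0.9843733826
Gamma = exp(-qT) * phi(d1) / (S * sigma * sqrt(T)) = 0.9927762179 * 0.3359044504 / (26.4400 * 0.5000 * 0.5000000000) = 0.050451


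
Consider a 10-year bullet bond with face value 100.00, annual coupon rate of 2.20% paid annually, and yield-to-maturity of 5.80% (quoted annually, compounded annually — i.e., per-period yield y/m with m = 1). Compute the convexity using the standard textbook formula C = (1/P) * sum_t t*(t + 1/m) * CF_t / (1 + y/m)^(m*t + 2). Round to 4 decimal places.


Answer: Convexity = 84.0218

Derivation:
Coupon per period c = face * coupon_rate / m = 2.200000
Periods per year m = 1; per-period yield y/m = 0.058000
Number of cashflows N = 10
Cashflows (t years, CF_t, discount factor 1/(1+y/m)^(m*t), PV):
  t = 1.0000: CF_t = 2.200000, DF = 0.945180, PV = 2.079395
  t = 2.0000: CF_t = 2.200000, DF = 0.893364, PV = 1.965402
  t = 3.0000: CF_t = 2.200000, DF = 0.844390, PV = 1.857658
  t = 4.0000: CF_t = 2.200000, DF = 0.798100, PV = 1.755820
  t = 5.0000: CF_t = 2.200000, DF = 0.754348, PV = 1.659565
  t = 6.0000: CF_t = 2.200000, DF = 0.712994, PV = 1.568587
  t = 7.0000: CF_t = 2.200000, DF = 0.673908, PV = 1.482597
  t = 8.0000: CF_t = 2.200000, DF = 0.636964, PV = 1.401320
  t = 9.0000: CF_t = 2.200000, DF = 0.602045, PV = 1.324499
  t = 10.0000: CF_t = 102.200000, DF = 0.569041, PV = 58.155959
Price P = sum_t PV_t = 73.250802
Convexity numerator sum_t t*(t + 1/m) * CF_t / (1+y/m)^(m*t + 2):
  t = 1.0000: term = 3.715315
  t = 2.0000: term = 10.534920
  t = 3.0000: term = 19.914783
  t = 4.0000: term = 31.371745
  t = 5.0000: term = 44.477899
  t = 6.0000: term = 58.855443
  t = 7.0000: term = 74.171950
  t = 8.0000: term = 90.136045
  t = 9.0000: term = 106.493437
  t = 10.0000: term = 5714.991234
Convexity = (1/P) * sum = 6154.662772 / 73.250802 = 84.021781


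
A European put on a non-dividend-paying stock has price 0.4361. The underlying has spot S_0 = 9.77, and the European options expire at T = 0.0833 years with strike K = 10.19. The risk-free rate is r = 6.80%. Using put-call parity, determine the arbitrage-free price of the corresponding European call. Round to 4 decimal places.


Answer: Call price = 0.0737

Derivation:
Put-call parity: C - P = S_0 * exp(-qT) - K * exp(-rT).
S_0 * exp(-qT) = 9.7700 * 1.00000000 = 9.77000000
K * exp(-rT) = 10.1900 * 0.99435161 = 10.13244293
C = P + S*exp(-qT) - K*exp(-rT)
C = 0.4361 + 9.77000000 - 10.13244293 = 0.0737


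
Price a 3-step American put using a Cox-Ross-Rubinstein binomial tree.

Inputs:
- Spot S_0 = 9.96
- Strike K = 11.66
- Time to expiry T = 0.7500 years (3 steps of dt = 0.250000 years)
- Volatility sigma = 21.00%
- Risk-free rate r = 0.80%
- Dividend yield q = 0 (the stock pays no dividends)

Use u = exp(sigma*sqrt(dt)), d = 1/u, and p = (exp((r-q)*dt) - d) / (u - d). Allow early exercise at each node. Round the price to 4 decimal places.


Answer: Price = V(0,0) = 1.8831

Derivation:
dt = T/N = 0.250000
u = exp(sigma*sqrt(dt)) = 1.110711; d = 1/u = 0.900325
p = (exp((r-q)*dt) - d) / (u - d) = 0.483290
Discount per step: exp(-r*dt) = 0.998002
Stock lattice S(k, i) with i counting down-moves:
  k=0: S(0,0) = 9.9600
  k=1: S(1,0) = 11.0627; S(1,1) = 8.9672
  k=2: S(2,0) = 12.2874; S(2,1) = 9.9600; S(2,2) = 8.0734
  k=3: S(3,0) = 13.6478; S(3,1) = 11.0627; S(3,2) = 8.9672; S(3,3) = 7.2687
Terminal payoffs V(N, i) = max(K - S_T, 0):
  V(3,0) = 0.000000; V(3,1) = 0.597322; V(3,2) = 2.692768; V(3,3) = 4.391303
Backward induction: V(k, i) = exp(-r*dt) * [p * V(k+1, i) + (1-p) * V(k+1, i+1)]; then take max(V_cont, immediate exercise) for American.
  V(2,0) = exp(-r*dt) * [p*0.000000 + (1-p)*0.597322] = 0.308026; exercise = 0.000000; V(2,0) = max -> 0.308026
  V(2,1) = exp(-r*dt) * [p*0.597322 + (1-p)*2.692768] = 1.676703; exercise = 1.700000; V(2,1) = max -> 1.700000
  V(2,2) = exp(-r*dt) * [p*2.692768 + (1-p)*4.391303] = 3.563284; exercise = 3.586581; V(2,2) = max -> 3.586581
  V(1,0) = exp(-r*dt) * [p*0.308026 + (1-p)*1.700000] = 1.025220; exercise = 0.597322; V(1,0) = max -> 1.025220
  V(1,1) = exp(-r*dt) * [p*1.700000 + (1-p)*3.586581] = 2.669471; exercise = 2.692768; V(1,1) = max -> 2.692768
  V(0,0) = exp(-r*dt) * [p*1.025220 + (1-p)*2.692768] = 1.883089; exercise = 1.700000; V(0,0) = max -> 1.883089


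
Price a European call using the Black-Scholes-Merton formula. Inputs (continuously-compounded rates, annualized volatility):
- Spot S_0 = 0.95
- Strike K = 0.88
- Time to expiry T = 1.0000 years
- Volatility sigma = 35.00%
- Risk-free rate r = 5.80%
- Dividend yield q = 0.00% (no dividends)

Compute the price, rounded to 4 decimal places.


d1 = (ln(S/K) + (r - q + 0.5*sigma^2) * T) / (sigma * sqrt(T)) = 0.55940022
d2 = d1 - sigma * sqrt(T) = 0.20940022
exp(-rT) = 0.94364995; exp(-qT) = 1.00000000
C = S_0 * exp(-qT) * N(d1) - K * exp(-rT) * N(d2)
N(d1) = 0.71205569; N(d2) = 0.58293209
C = 0.9500 * 1.00000000 * 0.71205569 - 0.8800 * 0.94364995 * 0.58293209 = 0.1924

Answer: Price = 0.1924


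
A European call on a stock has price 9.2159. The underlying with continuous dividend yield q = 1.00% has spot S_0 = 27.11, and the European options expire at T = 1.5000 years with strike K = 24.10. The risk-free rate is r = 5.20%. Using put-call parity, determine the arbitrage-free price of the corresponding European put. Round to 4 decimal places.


Put-call parity: C - P = S_0 * exp(-qT) - K * exp(-rT).
S_0 * exp(-qT) = 27.1100 * 0.98511194 = 26.70638468
K * exp(-rT) = 24.1000 * 0.92496443 = 22.29164268
P = C - S*exp(-qT) + K*exp(-rT)
P = 9.2159 - 26.70638468 + 22.29164268 = 4.8012

Answer: Put price = 4.8012


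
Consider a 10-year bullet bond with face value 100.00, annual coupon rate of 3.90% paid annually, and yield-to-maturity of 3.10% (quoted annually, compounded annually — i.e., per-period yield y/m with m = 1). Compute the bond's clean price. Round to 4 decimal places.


Coupon per period c = face * coupon_rate / m = 3.900000
Periods per year m = 1; per-period yield y/m = 0.031000
Number of cashflows N = 10
Cashflows (t years, CF_t, discount factor 1/(1+y/m)^(m*t), PV):
  t = 1.0000: CF_t = 3.900000, DF = 0.969932, PV = 3.782735
  t = 2.0000: CF_t = 3.900000, DF = 0.940768, PV = 3.668996
  t = 3.0000: CF_t = 3.900000, DF = 0.912481, PV = 3.558677
  t = 4.0000: CF_t = 3.900000, DF = 0.885045, PV = 3.451675
  t = 5.0000: CF_t = 3.900000, DF = 0.858434, PV = 3.347891
  t = 6.0000: CF_t = 3.900000, DF = 0.832622, PV = 3.247227
  t = 7.0000: CF_t = 3.900000, DF = 0.807587, PV = 3.149589
  t = 8.0000: CF_t = 3.900000, DF = 0.783305, PV = 3.054888
  t = 9.0000: CF_t = 3.900000, DF = 0.759752, PV = 2.963034
  t = 10.0000: CF_t = 103.900000, DF = 0.736908, PV = 76.564755
Price P = sum_t PV_t = 106.789468

Answer: Price = 106.7895


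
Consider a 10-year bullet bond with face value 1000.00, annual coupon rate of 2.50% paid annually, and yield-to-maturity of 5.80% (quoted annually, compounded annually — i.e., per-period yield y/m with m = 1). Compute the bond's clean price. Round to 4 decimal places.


Coupon per period c = face * coupon_rate / m = 25.000000
Periods per year m = 1; per-period yield y/m = 0.058000
Number of cashflows N = 10
Cashflows (t years, CF_t, discount factor 1/(1+y/m)^(m*t), PV):
  t = 1.0000: CF_t = 25.000000, DF = 0.945180, PV = 23.629490
  t = 2.0000: CF_t = 25.000000, DF = 0.893364, PV = 22.334111
  t = 3.0000: CF_t = 25.000000, DF = 0.844390, PV = 21.109746
  t = 4.0000: CF_t = 25.000000, DF = 0.798100, PV = 19.952501
  t = 5.0000: CF_t = 25.000000, DF = 0.754348, PV = 18.858696
  t = 6.0000: CF_t = 25.000000, DF = 0.712994, PV = 17.824855
  t = 7.0000: CF_t = 25.000000, DF = 0.673908, PV = 16.847689
  t = 8.0000: CF_t = 25.000000, DF = 0.636964, PV = 15.924092
  t = 9.0000: CF_t = 25.000000, DF = 0.602045, PV = 15.051126
  t = 10.0000: CF_t = 1025.000000, DF = 0.569041, PV = 583.266708
Price P = sum_t PV_t = 754.799014

Answer: Price = 754.7990
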